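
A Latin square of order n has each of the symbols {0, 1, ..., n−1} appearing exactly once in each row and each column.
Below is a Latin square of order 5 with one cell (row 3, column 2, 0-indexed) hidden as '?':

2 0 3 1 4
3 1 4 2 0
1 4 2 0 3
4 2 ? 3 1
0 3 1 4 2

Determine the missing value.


Row 3 contains symbols [1, 2, 3, 4] — missing [0].
Column 2 contains symbols [1, 2, 3, 4] — missing [0].
The missing symbol must appear in both missing sets; intersection = [0].
Therefore the hidden value is 0.

Missing value = 0.


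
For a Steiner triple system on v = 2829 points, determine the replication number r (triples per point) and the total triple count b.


An STS(v) is a 2-(v, 3, 1) BIBD: block size k = 3, λ = 1.
Replication: r(k − 1) = λ(v − 1) ⇒ r·2 = 2829 − 1 = 2828 ⇒ r = 1414.
Block count: bk = vr ⇒ b·3 = 2829·1414 = 4000206 ⇒ b = 1333402.

r = 1414, b = 1333402.


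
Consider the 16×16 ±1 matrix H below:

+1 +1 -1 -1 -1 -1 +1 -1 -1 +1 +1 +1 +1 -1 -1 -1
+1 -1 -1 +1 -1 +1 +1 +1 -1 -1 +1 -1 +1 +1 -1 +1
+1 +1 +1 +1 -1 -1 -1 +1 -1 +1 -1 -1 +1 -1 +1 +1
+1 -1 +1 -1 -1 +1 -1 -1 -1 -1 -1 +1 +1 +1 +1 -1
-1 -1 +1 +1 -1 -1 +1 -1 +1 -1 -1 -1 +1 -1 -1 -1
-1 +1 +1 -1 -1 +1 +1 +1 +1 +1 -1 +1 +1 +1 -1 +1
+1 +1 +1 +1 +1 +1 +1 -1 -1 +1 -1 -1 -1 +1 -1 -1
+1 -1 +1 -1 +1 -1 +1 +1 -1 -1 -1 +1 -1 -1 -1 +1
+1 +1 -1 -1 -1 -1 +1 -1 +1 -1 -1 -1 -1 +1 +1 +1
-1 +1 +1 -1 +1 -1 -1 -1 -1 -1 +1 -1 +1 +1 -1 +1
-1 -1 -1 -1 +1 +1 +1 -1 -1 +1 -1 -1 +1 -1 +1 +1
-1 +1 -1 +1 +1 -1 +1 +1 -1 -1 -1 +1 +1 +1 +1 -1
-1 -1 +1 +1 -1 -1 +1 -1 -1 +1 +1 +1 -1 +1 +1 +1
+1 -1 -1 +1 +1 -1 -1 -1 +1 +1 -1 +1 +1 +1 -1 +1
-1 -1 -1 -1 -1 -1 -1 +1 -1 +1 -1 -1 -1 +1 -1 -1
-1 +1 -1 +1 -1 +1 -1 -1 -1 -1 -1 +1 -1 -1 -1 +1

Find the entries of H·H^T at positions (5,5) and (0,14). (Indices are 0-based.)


Row 0 of H: [1, 1, -1, -1, -1, -1, 1, -1, -1, 1, 1, 1, 1, -1, -1, -1].
Row 5 of H: [-1, 1, 1, -1, -1, 1, 1, 1, 1, 1, -1, 1, 1, 1, -1, 1].
Row 14 of H: [-1, -1, -1, -1, -1, -1, -1, 1, -1, 1, -1, -1, -1, 1, -1, -1].
(H·H^T)[5][5] = Σ_j H[5][j]·H[5][j] = (-1)² + (1)² + (1)² + (-1)² + (-1)² + (1)² + (1)² + (1)² + (1)² + (1)² + (-1)² + (1)² + (1)² + (1)² + (-1)² + (1)² = 1 + 1 + 1 + 1 + 1 + 1 + 1 + 1 + 1 + 1 + 1 + 1 + 1 + 1 + 1 + 1 = 16.
(H·H^T)[0][14] = Σ_j H[0][j]·H[14][j] = (1)·(-1) + (1)·(-1) + (-1)·(-1) + (-1)·(-1) + (-1)·(-1) + (-1)·(-1) + (1)·(-1) + (-1)·(1) + (-1)·(-1) + (1)·(1) + (1)·(-1) + (1)·(-1) + (1)·(-1) + (-1)·(1) + (-1)·(-1) + (-1)·(-1) = -1 + -1 + 1 + 1 + 1 + 1 + -1 + -1 + 1 + 1 + -1 + -1 + -1 + -1 + 1 + 1 = 0.
So rows 0 and 14 are orthogonal; the diagonal entry equals n = 16.

(5,5) entry = 16; (0,14) entry = 0.


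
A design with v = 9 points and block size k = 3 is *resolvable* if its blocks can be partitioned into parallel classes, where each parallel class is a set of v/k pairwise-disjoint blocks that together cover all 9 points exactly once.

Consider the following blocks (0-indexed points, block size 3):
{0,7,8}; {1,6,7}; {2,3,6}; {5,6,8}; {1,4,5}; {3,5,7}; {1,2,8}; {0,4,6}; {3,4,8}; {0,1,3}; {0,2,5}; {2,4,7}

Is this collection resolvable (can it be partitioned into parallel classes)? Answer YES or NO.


v = 9, block size k = 3, number of blocks = 12.
For resolvability, blocks must partition into parallel classes of size v/k = 3.
Total blocks must therefore be a multiple of 3: 12 = 3·4 + 0 ⇒ divisible ✓.
Greedy packing gives 4 candidate class(es). Each should be a full parallel class (size 3, covers all 9 points).
  Class 1 (3 blocks): {0,7,8}; {2,3,6}; {1,4,5}. Points covered: [0, 1, 2, 3, 4, 5, 6, 7, 8].
  Class 2 (3 blocks): {1,6,7}; {3,4,8}; {0,2,5}. Points covered: [0, 1, 2, 3, 4, 5, 6, 7, 8].
  Class 3 (3 blocks): {5,6,8}; {0,1,3}; {2,4,7}. Points covered: [0, 1, 2, 3, 4, 5, 6, 7, 8].
  Class 4 (3 blocks): {3,5,7}; {1,2,8}; {0,4,6}. Points covered: [0, 1, 2, 3, 4, 5, 6, 7, 8].
All classes full (size 3)? YES. All classes cover every point? YES.
Resolvable? YES.

YES


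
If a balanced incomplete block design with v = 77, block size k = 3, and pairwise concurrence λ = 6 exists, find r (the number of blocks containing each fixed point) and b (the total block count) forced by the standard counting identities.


Any 2-(v, k, λ) BIBD satisfies two necessary conditions:
  (i)  Each point sits in r blocks, and counting incidences through any fixed point gives r(k − 1) = λ(v − 1), so r = λ(v − 1)/(k − 1).
  (ii) Total incidences bk = vr, so b = vr/k.
Step 1: r = λ(v − 1)/(k − 1) = 6·(77 − 1)/(3 − 1) = 6·76/2 = 456/2 = 228.
Step 2: b = vr/k = 77·228/3 = 17556/3 = 5852.
Check integrality: r = 228 ∈ Z ✓, b = 5852 ∈ Z ✓.
(These identities are necessary conditions: they determine r and b for any design with these parameters, but do not by themselves prove that one exists.)

r = 228, b = 5852.


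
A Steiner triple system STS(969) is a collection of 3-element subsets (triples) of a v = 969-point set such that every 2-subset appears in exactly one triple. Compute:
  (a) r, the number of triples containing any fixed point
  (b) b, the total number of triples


An STS(v) is a 2-(v, 3, 1) BIBD: block size k = 3, λ = 1.
Replication: r(k − 1) = λ(v − 1) ⇒ r·2 = 969 − 1 = 968 ⇒ r = 484.
Block count: bk = vr ⇒ b·3 = 969·484 = 468996 ⇒ b = 156332.
(Check via b = v(v − 1)/6 = 969·968/6 = 937992/6 = 156332.)

r = 484, b = 156332.


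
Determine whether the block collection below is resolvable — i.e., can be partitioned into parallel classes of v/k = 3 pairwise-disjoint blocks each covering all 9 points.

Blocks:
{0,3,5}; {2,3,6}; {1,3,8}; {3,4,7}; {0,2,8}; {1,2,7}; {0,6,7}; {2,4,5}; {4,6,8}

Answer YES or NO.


v = 9, block size k = 3, number of blocks = 9.
For resolvability, blocks must partition into parallel classes of size v/k = 3.
Total blocks must therefore be a multiple of 3: 9 = 3·3 + 0 ⇒ divisible ✓.
Consider block {2,3,6}. It intersects every other block in the collection, so no parallel class of size 3 can contain it.
Since every block must belong to some parallel class in a resolution, the collection cannot be partitioned into parallel classes.
Resolvable? NO.

NO


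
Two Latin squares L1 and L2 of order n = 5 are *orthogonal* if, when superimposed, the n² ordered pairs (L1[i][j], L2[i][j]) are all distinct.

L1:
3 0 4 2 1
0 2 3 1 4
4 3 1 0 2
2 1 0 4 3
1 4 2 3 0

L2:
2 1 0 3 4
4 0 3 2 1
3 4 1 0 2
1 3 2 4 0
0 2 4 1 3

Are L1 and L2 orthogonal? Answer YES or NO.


Form the n² = 25 superimposed pairs (L1[i][j], L2[i][j]), row by row (rows and columns indexed from 0):
row 0: (3,2) (0,1) (4,0) (2,3) (1,4)
row 1: (0,4) (2,0) (3,3) (1,2) (4,1)
row 2: (4,3) (3,4) (1,1) (0,0) (2,2)
row 3: (2,1) (1,3) (0,2) (4,4) (3,0)
row 4: (1,0) (4,2) (2,4) (3,1) (0,3)
Orthogonality requires all 25 pairs distinct.
Check by first coordinate: for each symbol s of L1, list the L2 entries in the n cells where L1 = s; they must all differ.
  L1 = 0: L2 entries (in reading order) 1, 4, 0, 2, 3 — all 5 distinct ✓
  L1 = 1: L2 entries (in reading order) 4, 2, 1, 3, 0 — all 5 distinct ✓
  L1 = 2: L2 entries (in reading order) 3, 0, 2, 1, 4 — all 5 distinct ✓
  L1 = 3: L2 entries (in reading order) 2, 3, 4, 0, 1 — all 5 distinct ✓
  L1 = 4: L2 entries (in reading order) 0, 1, 3, 4, 2 — all 5 distinct ✓
Every symbol of L1 meets every symbol of L2 exactly once, so all 25 pairs are distinct (25 of 25).
Conclusion: YES.

YES


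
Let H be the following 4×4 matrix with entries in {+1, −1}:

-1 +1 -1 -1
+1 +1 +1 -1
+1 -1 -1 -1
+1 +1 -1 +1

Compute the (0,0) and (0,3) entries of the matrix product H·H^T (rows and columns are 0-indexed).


Row 0 of H: [-1, 1, -1, -1].
Row 3 of H: [1, 1, -1, 1].
(H·H^T)[0][0] = Σ_j H[0][j]·H[0][j] = (-1)² + (1)² + (-1)² + (-1)² = 1 + 1 + 1 + 1 = 4.
(H·H^T)[0][3] = Σ_j H[0][j]·H[3][j] = (-1)·(1) + (1)·(1) + (-1)·(-1) + (-1)·(1) = -1 + 1 + 1 + -1 = 0.
So rows 0 and 3 are orthogonal; the diagonal entry equals n = 4.

(0,0) entry = 4; (0,3) entry = 0.


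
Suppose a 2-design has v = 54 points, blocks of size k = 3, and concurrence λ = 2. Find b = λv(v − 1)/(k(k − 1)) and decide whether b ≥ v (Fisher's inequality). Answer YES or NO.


r = λ(v − 1)/(k − 1) = 2·53/2 = 53.
b = vr/k = 54·53/3 = 954.
Fisher's inequality: b ≥ v ⇔ 954 ≥ 54? YES.

YES


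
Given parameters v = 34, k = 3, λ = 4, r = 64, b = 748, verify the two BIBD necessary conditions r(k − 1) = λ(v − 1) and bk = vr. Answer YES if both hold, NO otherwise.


Condition (i): r(k − 1) = 64·2 = 128; λ(v − 1) = 4·33 = 132. Match? NO.
Condition (ii): bk = 748·3 = 2244; vr = 34·64 = 2176. Match? NO.
Both conditions hold? NO.

NO


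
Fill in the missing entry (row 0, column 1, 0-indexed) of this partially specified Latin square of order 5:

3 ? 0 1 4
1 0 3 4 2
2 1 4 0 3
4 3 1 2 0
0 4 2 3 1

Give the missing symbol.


Row 0 contains symbols [0, 1, 3, 4] — missing [2].
Column 1 contains symbols [0, 1, 3, 4] — missing [2].
The missing symbol must appear in both missing sets; intersection = [2].
Therefore the hidden value is 2.

Missing value = 2.


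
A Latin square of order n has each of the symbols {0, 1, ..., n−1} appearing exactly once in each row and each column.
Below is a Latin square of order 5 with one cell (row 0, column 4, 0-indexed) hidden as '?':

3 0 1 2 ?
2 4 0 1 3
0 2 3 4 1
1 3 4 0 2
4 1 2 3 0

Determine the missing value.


Row 0 contains symbols [0, 1, 2, 3] — missing [4].
Column 4 contains symbols [0, 1, 2, 3] — missing [4].
The missing symbol must appear in both missing sets; intersection = [4].
Therefore the hidden value is 4.

Missing value = 4.


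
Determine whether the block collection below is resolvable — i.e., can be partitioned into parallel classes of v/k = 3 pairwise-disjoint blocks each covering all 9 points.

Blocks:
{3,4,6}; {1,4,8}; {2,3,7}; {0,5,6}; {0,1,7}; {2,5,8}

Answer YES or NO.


v = 9, block size k = 3, number of blocks = 6.
For resolvability, blocks must partition into parallel classes of size v/k = 3.
Total blocks must therefore be a multiple of 3: 6 = 3·2 + 0 ⇒ divisible ✓.
Greedy packing gives 2 candidate class(es). Each should be a full parallel class (size 3, covers all 9 points).
  Class 1 (3 blocks): {3,4,6}; {0,1,7}; {2,5,8}. Points covered: [0, 1, 2, 3, 4, 5, 6, 7, 8].
  Class 2 (3 blocks): {1,4,8}; {2,3,7}; {0,5,6}. Points covered: [0, 1, 2, 3, 4, 5, 6, 7, 8].
All classes full (size 3)? YES. All classes cover every point? YES.
Resolvable? YES.

YES


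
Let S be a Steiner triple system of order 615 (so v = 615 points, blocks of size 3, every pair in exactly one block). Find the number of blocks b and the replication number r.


An STS(v) is a 2-(v, 3, 1) BIBD: block size k = 3, λ = 1.
Replication: r(k − 1) = λ(v − 1) ⇒ r·2 = 615 − 1 = 614 ⇒ r = 307.
Block count: b = v(v − 1)/6 = 615·614/6 = 377610/6 = 62935.

r = 307, b = 62935.


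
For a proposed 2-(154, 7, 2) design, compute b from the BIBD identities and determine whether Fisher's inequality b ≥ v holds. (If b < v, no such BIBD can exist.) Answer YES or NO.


r = λ(v − 1)/(k − 1) = 2·153/6 = 51.
b = vr/k = 154·51/7 = 1122.
Fisher's inequality: b ≥ v ⇔ 1122 ≥ 154? YES.

YES


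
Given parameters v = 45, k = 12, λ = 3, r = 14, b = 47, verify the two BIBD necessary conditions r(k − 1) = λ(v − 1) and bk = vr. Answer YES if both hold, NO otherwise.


Condition (i): r(k − 1) = 14·11 = 154; λ(v − 1) = 3·44 = 132. Match? NO.
Condition (ii): bk = 47·12 = 564; vr = 45·14 = 630. Match? NO.
Both conditions hold? NO.

NO


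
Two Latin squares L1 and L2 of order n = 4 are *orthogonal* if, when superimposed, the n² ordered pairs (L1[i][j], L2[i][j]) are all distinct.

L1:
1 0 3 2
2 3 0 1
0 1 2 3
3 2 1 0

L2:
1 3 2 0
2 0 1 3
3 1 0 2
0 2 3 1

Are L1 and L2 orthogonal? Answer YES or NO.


Form the n² = 16 superimposed pairs (L1[i][j], L2[i][j]), row by row (rows and columns indexed from 0):
row 0: (1,1) (0,3) (3,2) (2,0)
row 1: (2,2) (3,0) (0,1) (1,3)
row 2: (0,3) (1,1) (2,0) (3,2)
row 3: (3,0) (2,2) (1,3) (0,1)
Orthogonality requires all 16 pairs distinct.
But the pair (0,3) repeats: cell (0,1) has L1 = 0, L2 = 3, and cell (2,0) has L1 = 0, L2 = 3.
A repeated pair means some other pair never occurs (only 8 distinct pairs out of 16), so the squares are not orthogonal.
Conclusion: NO.

NO


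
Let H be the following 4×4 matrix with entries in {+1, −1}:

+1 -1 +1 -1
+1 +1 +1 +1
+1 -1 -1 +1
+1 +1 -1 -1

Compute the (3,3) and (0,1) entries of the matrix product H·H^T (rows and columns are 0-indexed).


Row 0 of H: [1, -1, 1, -1].
Row 1 of H: [1, 1, 1, 1].
Row 3 of H: [1, 1, -1, -1].
(H·H^T)[3][3] = Σ_j H[3][j]·H[3][j] = (1)² + (1)² + (-1)² + (-1)² = 1 + 1 + 1 + 1 = 4.
(H·H^T)[0][1] = Σ_j H[0][j]·H[1][j] = (1)·(1) + (-1)·(1) + (1)·(1) + (-1)·(1) = 1 + -1 + 1 + -1 = 0.
So rows 0 and 1 are orthogonal; the diagonal entry equals n = 4.

(3,3) entry = 4; (0,1) entry = 0.


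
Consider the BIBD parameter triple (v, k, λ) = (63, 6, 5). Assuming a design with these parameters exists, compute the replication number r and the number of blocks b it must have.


Any 2-(v, k, λ) BIBD satisfies two necessary conditions:
  (i)  Each point sits in r blocks, and counting incidences through any fixed point gives r(k − 1) = λ(v − 1), so r = λ(v − 1)/(k − 1).
  (ii) Total incidences bk = vr, so b = vr/k.
Step 1: r = λ(v − 1)/(k − 1) = 5·(63 − 1)/(6 − 1) = 5·62/5 = 310/5 = 62.
Step 2: b = vr/k = 63·62/6 = 3906/6 = 651.
Check integrality: r = 62 ∈ Z ✓, b = 651 ∈ Z ✓.
(These identities are necessary conditions: they determine r and b for any design with these parameters, but do not by themselves prove that one exists.)

r = 62, b = 651.


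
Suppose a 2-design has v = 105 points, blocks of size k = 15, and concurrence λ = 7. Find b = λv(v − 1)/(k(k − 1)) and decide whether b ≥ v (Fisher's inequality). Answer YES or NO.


b = λv(v − 1)/(k(k − 1)) = 7·105·104/(15·14) = 76440/210 = 364.
Compare with v = 105: b ≥ v, so Fisher's inequality holds.

YES


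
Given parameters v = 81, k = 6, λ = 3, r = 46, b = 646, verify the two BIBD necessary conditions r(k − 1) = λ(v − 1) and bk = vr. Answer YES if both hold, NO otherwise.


Condition (i): r(k − 1) = 46·5 = 230; λ(v − 1) = 3·80 = 240. Match? NO.
Condition (ii): bk = 646·6 = 3876; vr = 81·46 = 3726. Match? NO.
Both conditions hold? NO.

NO


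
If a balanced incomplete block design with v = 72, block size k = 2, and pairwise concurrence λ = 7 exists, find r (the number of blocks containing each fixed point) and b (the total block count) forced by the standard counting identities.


Any 2-(v, k, λ) BIBD satisfies two necessary conditions:
  (i)  Each point sits in r blocks, and counting incidences through any fixed point gives r(k − 1) = λ(v − 1), so r = λ(v − 1)/(k − 1).
  (ii) Total incidences bk = vr, so b = vr/k.
Step 1: r = λ(v − 1)/(k − 1) = 7·(72 − 1)/(2 − 1) = 7·71/1 = 497/1 = 497.
Step 2: b = vr/k = 72·497/2 = 35784/2 = 17892.
Check integrality: r = 497 ∈ Z ✓, b = 17892 ∈ Z ✓.
(These identities are necessary conditions: they determine r and b for any design with these parameters, but do not by themselves prove that one exists.)

r = 497, b = 17892.


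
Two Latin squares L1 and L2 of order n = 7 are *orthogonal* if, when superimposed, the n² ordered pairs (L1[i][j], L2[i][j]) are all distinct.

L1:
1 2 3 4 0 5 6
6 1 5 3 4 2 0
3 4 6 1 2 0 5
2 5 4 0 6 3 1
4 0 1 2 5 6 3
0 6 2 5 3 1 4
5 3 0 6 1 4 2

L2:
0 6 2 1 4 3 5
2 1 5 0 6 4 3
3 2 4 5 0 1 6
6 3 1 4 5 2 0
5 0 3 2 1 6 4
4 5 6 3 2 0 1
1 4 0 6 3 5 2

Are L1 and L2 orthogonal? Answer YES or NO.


Form the n² = 49 superimposed pairs (L1[i][j], L2[i][j]), row by row (rows and columns indexed from 0):
row 0: (1,0) (2,6) (3,2) (4,1) (0,4) (5,3) (6,5)
row 1: (6,2) (1,1) (5,5) (3,0) (4,6) (2,4) (0,3)
row 2: (3,3) (4,2) (6,4) (1,5) (2,0) (0,1) (5,6)
row 3: (2,6) (5,3) (4,1) (0,4) (6,5) (3,2) (1,0)
row 4: (4,5) (0,0) (1,3) (2,2) (5,1) (6,6) (3,4)
row 5: (0,4) (6,5) (2,6) (5,3) (3,2) (1,0) (4,1)
row 6: (5,1) (3,4) (0,0) (6,6) (1,3) (4,5) (2,2)
Orthogonality requires all 49 pairs distinct.
But the pair (2,6) repeats: cell (0,1) has L1 = 2, L2 = 6, and cell (3,0) has L1 = 2, L2 = 6.
A repeated pair means some other pair never occurs (only 28 distinct pairs out of 49), so the squares are not orthogonal.
Conclusion: NO.

NO


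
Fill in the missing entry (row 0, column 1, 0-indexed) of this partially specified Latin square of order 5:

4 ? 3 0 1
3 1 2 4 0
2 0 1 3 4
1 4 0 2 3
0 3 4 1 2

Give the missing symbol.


Row 0 contains symbols [0, 1, 3, 4] — missing [2].
Column 1 contains symbols [0, 1, 3, 4] — missing [2].
The missing symbol must appear in both missing sets; intersection = [2].
Therefore the hidden value is 2.

Missing value = 2.


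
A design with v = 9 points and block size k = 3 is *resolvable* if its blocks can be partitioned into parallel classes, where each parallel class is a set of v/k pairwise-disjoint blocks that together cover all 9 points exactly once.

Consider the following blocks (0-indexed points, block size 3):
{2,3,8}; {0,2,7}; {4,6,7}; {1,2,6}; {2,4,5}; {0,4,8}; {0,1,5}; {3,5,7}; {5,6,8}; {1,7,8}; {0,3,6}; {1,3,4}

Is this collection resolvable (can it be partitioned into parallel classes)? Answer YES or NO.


v = 9, block size k = 3, number of blocks = 12.
For resolvability, blocks must partition into parallel classes of size v/k = 3.
Total blocks must therefore be a multiple of 3: 12 = 3·4 + 0 ⇒ divisible ✓.
Greedy packing gives 4 candidate class(es). Each should be a full parallel class (size 3, covers all 9 points).
  Class 1 (3 blocks): {2,3,8}; {4,6,7}; {0,1,5}. Points covered: [0, 1, 2, 3, 4, 5, 6, 7, 8].
  Class 2 (3 blocks): {0,2,7}; {5,6,8}; {1,3,4}. Points covered: [0, 1, 2, 3, 4, 5, 6, 7, 8].
  Class 3 (3 blocks): {1,2,6}; {0,4,8}; {3,5,7}. Points covered: [0, 1, 2, 3, 4, 5, 6, 7, 8].
  Class 4 (3 blocks): {2,4,5}; {1,7,8}; {0,3,6}. Points covered: [0, 1, 2, 3, 4, 5, 6, 7, 8].
All classes full (size 3)? YES. All classes cover every point? YES.
Resolvable? YES.

YES


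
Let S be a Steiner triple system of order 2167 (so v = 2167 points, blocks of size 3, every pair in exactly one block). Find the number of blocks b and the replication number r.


An STS(v) is a 2-(v, 3, 1) BIBD: block size k = 3, λ = 1.
Replication: r(k − 1) = λ(v − 1) ⇒ r·2 = 2167 − 1 = 2166 ⇒ r = 1083.
Block count: b = v(v − 1)/6 = 2167·2166/6 = 4693722/6 = 782287.

r = 1083, b = 782287.


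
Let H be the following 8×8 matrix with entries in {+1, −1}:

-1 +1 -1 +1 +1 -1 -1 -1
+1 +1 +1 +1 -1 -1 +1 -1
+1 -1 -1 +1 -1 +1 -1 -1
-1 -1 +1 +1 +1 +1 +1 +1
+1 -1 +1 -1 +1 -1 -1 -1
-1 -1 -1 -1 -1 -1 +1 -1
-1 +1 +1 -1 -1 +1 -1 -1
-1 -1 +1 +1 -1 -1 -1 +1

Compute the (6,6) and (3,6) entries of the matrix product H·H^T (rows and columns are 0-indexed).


Row 3 of H: [-1, -1, 1, 1, 1, 1, 1, 1].
Row 6 of H: [-1, 1, 1, -1, -1, 1, -1, -1].
(H·H^T)[6][6] = Σ_j H[6][j]·H[6][j] = (-1)² + (1)² + (1)² + (-1)² + (-1)² + (1)² + (-1)² + (-1)² = 1 + 1 + 1 + 1 + 1 + 1 + 1 + 1 = 8.
(H·H^T)[3][6] = Σ_j H[3][j]·H[6][j] = (-1)·(-1) + (-1)·(1) + (1)·(1) + (1)·(-1) + (1)·(-1) + (1)·(1) + (1)·(-1) + (1)·(-1) = 1 + -1 + 1 + -1 + -1 + 1 + -1 + -1 = -2.
Rows 3 and 6 are not orthogonal (dot product = -2 ≠ 0), so H is not a Hadamard matrix.

(6,6) entry = 8; (3,6) entry = -2.


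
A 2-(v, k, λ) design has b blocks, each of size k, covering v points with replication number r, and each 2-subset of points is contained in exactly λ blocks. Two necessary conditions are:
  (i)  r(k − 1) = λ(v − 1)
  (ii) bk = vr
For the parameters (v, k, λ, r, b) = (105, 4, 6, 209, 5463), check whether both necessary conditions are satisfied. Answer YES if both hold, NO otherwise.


Condition (i): r(k − 1) = 209·3 = 627; λ(v − 1) = 6·104 = 624. Match? NO.
Condition (ii): bk = 5463·4 = 21852; vr = 105·209 = 21945. Match? NO.
Both conditions hold? NO.

NO


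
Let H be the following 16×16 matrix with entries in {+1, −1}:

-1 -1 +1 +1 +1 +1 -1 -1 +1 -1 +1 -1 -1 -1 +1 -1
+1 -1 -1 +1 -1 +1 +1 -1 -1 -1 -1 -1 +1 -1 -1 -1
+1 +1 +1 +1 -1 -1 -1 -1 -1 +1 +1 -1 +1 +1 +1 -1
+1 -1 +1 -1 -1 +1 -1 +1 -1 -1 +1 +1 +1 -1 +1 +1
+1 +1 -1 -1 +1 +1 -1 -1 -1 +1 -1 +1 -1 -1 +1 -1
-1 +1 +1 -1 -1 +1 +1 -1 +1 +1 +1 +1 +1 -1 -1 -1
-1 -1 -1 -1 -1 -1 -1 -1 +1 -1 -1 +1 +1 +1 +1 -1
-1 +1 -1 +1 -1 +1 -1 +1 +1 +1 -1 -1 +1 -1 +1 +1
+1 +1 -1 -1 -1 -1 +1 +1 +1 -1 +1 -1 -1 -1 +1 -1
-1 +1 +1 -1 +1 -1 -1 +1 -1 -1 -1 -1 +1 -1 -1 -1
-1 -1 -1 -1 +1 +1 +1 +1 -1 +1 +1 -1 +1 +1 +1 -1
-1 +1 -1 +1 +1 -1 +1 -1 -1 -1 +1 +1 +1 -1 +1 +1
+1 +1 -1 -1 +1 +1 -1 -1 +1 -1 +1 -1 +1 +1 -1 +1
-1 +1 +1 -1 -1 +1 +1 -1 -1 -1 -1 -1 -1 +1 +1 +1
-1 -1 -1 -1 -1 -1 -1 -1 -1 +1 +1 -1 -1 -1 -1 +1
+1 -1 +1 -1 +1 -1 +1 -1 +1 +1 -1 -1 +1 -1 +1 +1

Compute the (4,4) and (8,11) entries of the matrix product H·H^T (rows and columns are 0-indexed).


Row 4 of H: [1, 1, -1, -1, 1, 1, -1, -1, -1, 1, -1, 1, -1, -1, 1, -1].
Row 8 of H: [1, 1, -1, -1, -1, -1, 1, 1, 1, -1, 1, -1, -1, -1, 1, -1].
Row 11 of H: [-1, 1, -1, 1, 1, -1, 1, -1, -1, -1, 1, 1, 1, -1, 1, 1].
(H·H^T)[4][4] = Σ_j H[4][j]·H[4][j] = (1)² + (1)² + (-1)² + (-1)² + (1)² + (1)² + (-1)² + (-1)² + (-1)² + (1)² + (-1)² + (1)² + (-1)² + (-1)² + (1)² + (-1)² = 1 + 1 + 1 + 1 + 1 + 1 + 1 + 1 + 1 + 1 + 1 + 1 + 1 + 1 + 1 + 1 = 16.
(H·H^T)[8][11] = Σ_j H[8][j]·H[11][j] = (1)·(-1) + (1)·(1) + (-1)·(-1) + (-1)·(1) + (-1)·(1) + (-1)·(-1) + (1)·(1) + (1)·(-1) + (1)·(-1) + (-1)·(-1) + (1)·(1) + (-1)·(1) + (-1)·(1) + (-1)·(-1) + (1)·(1) + (-1)·(1) = -1 + 1 + 1 + -1 + -1 + 1 + 1 + -1 + -1 + 1 + 1 + -1 + -1 + 1 + 1 + -1 = 0.
So rows 8 and 11 are orthogonal; the diagonal entry equals n = 16.

(4,4) entry = 16; (8,11) entry = 0.


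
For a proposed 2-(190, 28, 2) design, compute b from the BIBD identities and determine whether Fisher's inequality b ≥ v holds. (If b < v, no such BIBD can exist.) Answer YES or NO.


b = λv(v − 1)/(k(k − 1)) = 2·190·189/(28·27) = 71820/756 = 95.
Compare with v = 190: b < v, so Fisher's inequality fails.

NO


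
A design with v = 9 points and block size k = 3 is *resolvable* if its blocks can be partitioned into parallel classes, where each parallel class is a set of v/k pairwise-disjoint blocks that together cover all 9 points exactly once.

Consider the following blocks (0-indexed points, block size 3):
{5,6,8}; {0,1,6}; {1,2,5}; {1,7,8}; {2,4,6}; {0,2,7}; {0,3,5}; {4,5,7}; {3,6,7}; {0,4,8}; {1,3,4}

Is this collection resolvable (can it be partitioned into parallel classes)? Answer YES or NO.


v = 9, block size k = 3, number of blocks = 11.
For resolvability, blocks must partition into parallel classes of size v/k = 3.
Total blocks must therefore be a multiple of 3: 11 = 3·3 + 2 ⇒ not divisible ✗.
Resolvable? NO.

NO


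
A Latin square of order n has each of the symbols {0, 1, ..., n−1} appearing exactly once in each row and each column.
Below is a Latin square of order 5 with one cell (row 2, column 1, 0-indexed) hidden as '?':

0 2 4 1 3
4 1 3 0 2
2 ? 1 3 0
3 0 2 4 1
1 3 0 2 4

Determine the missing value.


Row 2 contains symbols [0, 1, 2, 3] — missing [4].
Column 1 contains symbols [0, 1, 2, 3] — missing [4].
The missing symbol must appear in both missing sets; intersection = [4].
Therefore the hidden value is 4.

Missing value = 4.


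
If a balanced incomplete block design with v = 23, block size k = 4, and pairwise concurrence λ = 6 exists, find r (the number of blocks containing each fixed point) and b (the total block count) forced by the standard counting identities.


Any 2-(v, k, λ) BIBD satisfies two necessary conditions:
  (i)  Each point sits in r blocks, and counting incidences through any fixed point gives r(k − 1) = λ(v − 1), so r = λ(v − 1)/(k − 1).
  (ii) Total incidences bk = vr, so b = vr/k.
Step 1: r = λ(v − 1)/(k − 1) = 6·(23 − 1)/(4 − 1) = 6·22/3 = 132/3 = 44.
Step 2: b = vr/k = 23·44/4 = 1012/4 = 253.
Check integrality: r = 44 ∈ Z ✓, b = 253 ∈ Z ✓.
(These identities are necessary conditions: they determine r and b for any design with these parameters, but do not by themselves prove that one exists.)

r = 44, b = 253.


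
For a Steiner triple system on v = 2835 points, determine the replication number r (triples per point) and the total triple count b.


An STS(v) is a 2-(v, 3, 1) BIBD: block size k = 3, λ = 1.
Replication: r(k − 1) = λ(v − 1) ⇒ r·2 = 2835 − 1 = 2834 ⇒ r = 1417.
Block count: b = v(v − 1)/6 = 2835·2834/6 = 8034390/6 = 1339065.
(Check via bk = vr: 1339065·3 = 4017195 = 2835·1417 = 4017195 ✓.)

r = 1417, b = 1339065.


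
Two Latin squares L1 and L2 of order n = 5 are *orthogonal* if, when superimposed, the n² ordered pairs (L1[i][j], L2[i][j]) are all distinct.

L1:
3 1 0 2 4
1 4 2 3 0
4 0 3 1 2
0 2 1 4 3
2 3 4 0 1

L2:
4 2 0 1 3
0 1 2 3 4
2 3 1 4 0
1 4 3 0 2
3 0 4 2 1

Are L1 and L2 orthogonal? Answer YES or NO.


Form the n² = 25 superimposed pairs (L1[i][j], L2[i][j]), row by row (rows and columns indexed from 0):
row 0: (3,4) (1,2) (0,0) (2,1) (4,3)
row 1: (1,0) (4,1) (2,2) (3,3) (0,4)
row 2: (4,2) (0,3) (3,1) (1,4) (2,0)
row 3: (0,1) (2,4) (1,3) (4,0) (3,2)
row 4: (2,3) (3,0) (4,4) (0,2) (1,1)
Orthogonality requires all 25 pairs distinct.
Check by first coordinate: for each symbol s of L1, list the L2 entries in the n cells where L1 = s; they must all differ.
  L1 = 0: L2 entries (in reading order) 0, 4, 3, 1, 2 — all 5 distinct ✓
  L1 = 1: L2 entries (in reading order) 2, 0, 4, 3, 1 — all 5 distinct ✓
  L1 = 2: L2 entries (in reading order) 1, 2, 0, 4, 3 — all 5 distinct ✓
  L1 = 3: L2 entries (in reading order) 4, 3, 1, 2, 0 — all 5 distinct ✓
  L1 = 4: L2 entries (in reading order) 3, 1, 2, 0, 4 — all 5 distinct ✓
Every symbol of L1 meets every symbol of L2 exactly once, so all 25 pairs are distinct (25 of 25).
Conclusion: YES.

YES


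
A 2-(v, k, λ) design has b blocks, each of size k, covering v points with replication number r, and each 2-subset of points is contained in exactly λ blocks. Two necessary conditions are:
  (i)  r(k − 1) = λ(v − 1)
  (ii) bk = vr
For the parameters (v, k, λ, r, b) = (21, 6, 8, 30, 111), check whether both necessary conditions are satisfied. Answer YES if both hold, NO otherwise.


Condition (i): r(k − 1) = 30·5 = 150; λ(v − 1) = 8·20 = 160. Match? NO.
Condition (ii): bk = 111·6 = 666; vr = 21·30 = 630. Match? NO.
Both conditions hold? NO.

NO


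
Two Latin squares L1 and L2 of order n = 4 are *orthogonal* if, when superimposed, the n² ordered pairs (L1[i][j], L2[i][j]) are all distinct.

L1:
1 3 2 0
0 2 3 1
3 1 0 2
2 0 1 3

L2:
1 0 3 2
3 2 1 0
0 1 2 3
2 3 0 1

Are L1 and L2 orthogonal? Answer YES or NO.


Form the n² = 16 superimposed pairs (L1[i][j], L2[i][j]), row by row (rows and columns indexed from 0):
row 0: (1,1) (3,0) (2,3) (0,2)
row 1: (0,3) (2,2) (3,1) (1,0)
row 2: (3,0) (1,1) (0,2) (2,3)
row 3: (2,2) (0,3) (1,0) (3,1)
Orthogonality requires all 16 pairs distinct.
But the pair (3,0) repeats: cell (0,1) has L1 = 3, L2 = 0, and cell (2,0) has L1 = 3, L2 = 0.
A repeated pair means some other pair never occurs (only 8 distinct pairs out of 16), so the squares are not orthogonal.
Conclusion: NO.

NO


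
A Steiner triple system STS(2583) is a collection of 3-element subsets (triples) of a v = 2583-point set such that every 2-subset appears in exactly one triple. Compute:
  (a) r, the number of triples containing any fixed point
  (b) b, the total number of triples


An STS(v) is a 2-(v, 3, 1) BIBD: block size k = 3, λ = 1.
Replication: r(k − 1) = λ(v − 1) ⇒ r·2 = 2583 − 1 = 2582 ⇒ r = 1291.
Block count: bk = vr ⇒ b·3 = 2583·1291 = 3334653 ⇒ b = 1111551.

r = 1291, b = 1111551.


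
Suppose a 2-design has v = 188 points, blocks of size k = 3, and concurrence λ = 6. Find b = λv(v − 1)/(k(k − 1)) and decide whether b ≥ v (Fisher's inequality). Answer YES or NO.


b = λv(v − 1)/(k(k − 1)) = 6·188·187/(3·2) = 210936/6 = 35156.
Compare with v = 188: b ≥ v, so Fisher's inequality holds.

YES


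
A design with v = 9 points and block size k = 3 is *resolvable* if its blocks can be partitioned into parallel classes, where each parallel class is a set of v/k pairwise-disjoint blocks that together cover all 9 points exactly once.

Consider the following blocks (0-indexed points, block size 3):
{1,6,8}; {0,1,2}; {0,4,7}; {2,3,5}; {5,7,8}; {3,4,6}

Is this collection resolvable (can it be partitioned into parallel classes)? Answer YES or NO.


v = 9, block size k = 3, number of blocks = 6.
For resolvability, blocks must partition into parallel classes of size v/k = 3.
Total blocks must therefore be a multiple of 3: 6 = 3·2 + 0 ⇒ divisible ✓.
Greedy packing gives 2 candidate class(es). Each should be a full parallel class (size 3, covers all 9 points).
  Class 1 (3 blocks): {1,6,8}; {0,4,7}; {2,3,5}. Points covered: [0, 1, 2, 3, 4, 5, 6, 7, 8].
  Class 2 (3 blocks): {0,1,2}; {5,7,8}; {3,4,6}. Points covered: [0, 1, 2, 3, 4, 5, 6, 7, 8].
All classes full (size 3)? YES. All classes cover every point? YES.
Resolvable? YES.

YES


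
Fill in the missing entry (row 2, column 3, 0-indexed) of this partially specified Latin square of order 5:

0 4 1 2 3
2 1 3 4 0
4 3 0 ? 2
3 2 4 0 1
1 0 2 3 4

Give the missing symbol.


Row 2 contains symbols [0, 2, 3, 4] — missing [1].
Column 3 contains symbols [0, 2, 3, 4] — missing [1].
The missing symbol must appear in both missing sets; intersection = [1].
Therefore the hidden value is 1.

Missing value = 1.


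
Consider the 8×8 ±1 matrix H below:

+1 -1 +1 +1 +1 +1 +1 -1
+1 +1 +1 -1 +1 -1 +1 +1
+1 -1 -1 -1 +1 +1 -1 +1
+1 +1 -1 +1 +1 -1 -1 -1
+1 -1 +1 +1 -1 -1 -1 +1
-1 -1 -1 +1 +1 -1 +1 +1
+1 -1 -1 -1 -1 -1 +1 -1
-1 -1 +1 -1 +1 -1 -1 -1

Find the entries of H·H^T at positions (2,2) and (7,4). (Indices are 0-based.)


Row 2 of H: [1, -1, -1, -1, 1, 1, -1, 1].
Row 4 of H: [1, -1, 1, 1, -1, -1, -1, 1].
Row 7 of H: [-1, -1, 1, -1, 1, -1, -1, -1].
(H·H^T)[2][2] = Σ_j H[2][j]·H[2][j] = (1)² + (-1)² + (-1)² + (-1)² + (1)² + (1)² + (-1)² + (1)² = 1 + 1 + 1 + 1 + 1 + 1 + 1 + 1 = 8.
(H·H^T)[7][4] = Σ_j H[7][j]·H[4][j] = (-1)·(1) + (-1)·(-1) + (1)·(1) + (-1)·(1) + (1)·(-1) + (-1)·(-1) + (-1)·(-1) + (-1)·(1) = -1 + 1 + 1 + -1 + -1 + 1 + 1 + -1 = 0.
So rows 7 and 4 are orthogonal; the diagonal entry equals n = 8.

(2,2) entry = 8; (7,4) entry = 0.


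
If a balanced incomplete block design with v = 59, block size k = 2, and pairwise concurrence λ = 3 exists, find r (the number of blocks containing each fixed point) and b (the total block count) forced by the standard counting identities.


Any 2-(v, k, λ) BIBD satisfies two necessary conditions:
  (i)  Each point sits in r blocks, and counting incidences through any fixed point gives r(k − 1) = λ(v − 1), so r = λ(v − 1)/(k − 1).
  (ii) Total incidences bk = vr, so b = vr/k.
Step 1: r = λ(v − 1)/(k − 1) = 3·(59 − 1)/(2 − 1) = 3·58/1 = 174/1 = 174.
Step 2: b = vr/k = 59·174/2 = 10266/2 = 5133.
Check integrality: r = 174 ∈ Z ✓, b = 5133 ∈ Z ✓.
(These identities are necessary conditions: they determine r and b for any design with these parameters, but do not by themselves prove that one exists.)

r = 174, b = 5133.


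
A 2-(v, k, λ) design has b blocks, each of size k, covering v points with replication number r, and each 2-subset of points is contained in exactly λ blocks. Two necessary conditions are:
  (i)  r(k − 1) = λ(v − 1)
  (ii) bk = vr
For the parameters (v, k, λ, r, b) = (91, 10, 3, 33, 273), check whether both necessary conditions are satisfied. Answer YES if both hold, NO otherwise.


Condition (i): r(k − 1) = 33·9 = 297; λ(v − 1) = 3·90 = 270. Match? NO.
Condition (ii): bk = 273·10 = 2730; vr = 91·33 = 3003. Match? NO.
Both conditions hold? NO.

NO


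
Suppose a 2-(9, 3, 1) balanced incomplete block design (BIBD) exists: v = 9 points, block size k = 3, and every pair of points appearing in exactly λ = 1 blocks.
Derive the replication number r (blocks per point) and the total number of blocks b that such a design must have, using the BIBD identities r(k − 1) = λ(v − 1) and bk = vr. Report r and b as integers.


Any 2-(v, k, λ) BIBD satisfies two necessary conditions:
  (i)  Each point sits in r blocks, and counting incidences through any fixed point gives r(k − 1) = λ(v − 1), so r = λ(v − 1)/(k − 1).
  (ii) Total incidences bk = vr, so b = vr/k.
Step 1: r = λ(v − 1)/(k − 1) = 1·(9 − 1)/(3 − 1) = 1·8/2 = 8/2 = 4.
Step 2: b = vr/k = 9·4/3 = 36/3 = 12.
Check integrality: r = 4 ∈ Z ✓, b = 12 ∈ Z ✓.
(These identities are necessary conditions: they determine r and b for any design with these parameters, but do not by themselves prove that one exists.)

r = 4, b = 12.


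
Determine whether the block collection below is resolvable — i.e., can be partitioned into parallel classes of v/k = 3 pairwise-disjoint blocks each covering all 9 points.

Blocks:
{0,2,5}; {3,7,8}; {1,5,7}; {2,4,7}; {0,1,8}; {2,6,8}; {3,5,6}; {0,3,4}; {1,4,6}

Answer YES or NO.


v = 9, block size k = 3, number of blocks = 9.
For resolvability, blocks must partition into parallel classes of size v/k = 3.
Total blocks must therefore be a multiple of 3: 9 = 3·3 + 0 ⇒ divisible ✓.
Greedy packing gives 3 candidate class(es). Each should be a full parallel class (size 3, covers all 9 points).
  Class 1 (3 blocks): {0,2,5}; {3,7,8}; {1,4,6}. Points covered: [0, 1, 2, 3, 4, 5, 6, 7, 8].
  Class 2 (3 blocks): {1,5,7}; {2,6,8}; {0,3,4}. Points covered: [0, 1, 2, 3, 4, 5, 6, 7, 8].
  Class 3 (3 blocks): {2,4,7}; {0,1,8}; {3,5,6}. Points covered: [0, 1, 2, 3, 4, 5, 6, 7, 8].
All classes full (size 3)? YES. All classes cover every point? YES.
Resolvable? YES.

YES


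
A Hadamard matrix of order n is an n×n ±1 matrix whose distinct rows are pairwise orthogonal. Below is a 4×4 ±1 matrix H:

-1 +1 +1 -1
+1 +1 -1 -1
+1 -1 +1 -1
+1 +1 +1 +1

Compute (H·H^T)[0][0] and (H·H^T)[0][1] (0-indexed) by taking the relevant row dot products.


Row 0 of H: [-1, 1, 1, -1].
Row 1 of H: [1, 1, -1, -1].
(H·H^T)[0][0] = Σ_j H[0][j]·H[0][j] = (-1)² + (1)² + (1)² + (-1)² = 1 + 1 + 1 + 1 = 4.
(H·H^T)[0][1] = Σ_j H[0][j]·H[1][j] = (-1)·(1) + (1)·(1) + (1)·(-1) + (-1)·(-1) = -1 + 1 + -1 + 1 = 0.
So rows 0 and 1 are orthogonal; the diagonal entry equals n = 4.

(0,0) entry = 4; (0,1) entry = 0.


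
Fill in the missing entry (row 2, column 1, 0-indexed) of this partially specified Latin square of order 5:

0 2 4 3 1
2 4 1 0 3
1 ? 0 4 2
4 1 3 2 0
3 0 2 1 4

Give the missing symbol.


Row 2 contains symbols [0, 1, 2, 4] — missing [3].
Column 1 contains symbols [0, 1, 2, 4] — missing [3].
The missing symbol must appear in both missing sets; intersection = [3].
Therefore the hidden value is 3.

Missing value = 3.


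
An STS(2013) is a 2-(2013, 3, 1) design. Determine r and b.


An STS(v) is a 2-(v, 3, 1) BIBD: block size k = 3, λ = 1.
Replication: r(k − 1) = λ(v − 1) ⇒ r·2 = 2013 − 1 = 2012 ⇒ r = 1006.
Block count: bk = vr ⇒ b·3 = 2013·1006 = 2025078 ⇒ b = 675026.

r = 1006, b = 675026.


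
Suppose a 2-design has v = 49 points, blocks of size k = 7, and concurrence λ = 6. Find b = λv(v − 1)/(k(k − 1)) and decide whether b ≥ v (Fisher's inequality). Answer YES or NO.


r = λ(v − 1)/(k − 1) = 6·48/6 = 48.
b = vr/k = 49·48/7 = 336.
Fisher's inequality: b ≥ v ⇔ 336 ≥ 49? YES.

YES


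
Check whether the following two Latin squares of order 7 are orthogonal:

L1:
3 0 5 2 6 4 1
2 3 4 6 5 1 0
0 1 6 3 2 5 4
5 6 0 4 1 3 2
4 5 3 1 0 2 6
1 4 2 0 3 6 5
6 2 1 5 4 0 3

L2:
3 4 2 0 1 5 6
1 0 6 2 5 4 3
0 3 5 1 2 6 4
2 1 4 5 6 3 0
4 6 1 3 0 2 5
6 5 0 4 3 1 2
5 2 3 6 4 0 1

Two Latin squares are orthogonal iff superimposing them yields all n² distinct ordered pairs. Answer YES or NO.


Form the n² = 49 superimposed pairs (L1[i][j], L2[i][j]), row by row (rows and columns indexed from 0):
row 0: (3,3) (0,4) (5,2) (2,0) (6,1) (4,5) (1,6)
row 1: (2,1) (3,0) (4,6) (6,2) (5,5) (1,4) (0,3)
row 2: (0,0) (1,3) (6,5) (3,1) (2,2) (5,6) (4,4)
row 3: (5,2) (6,1) (0,4) (4,5) (1,6) (3,3) (2,0)
row 4: (4,4) (5,6) (3,1) (1,3) (0,0) (2,2) (6,5)
row 5: (1,6) (4,5) (2,0) (0,4) (3,3) (6,1) (5,2)
row 6: (6,5) (2,2) (1,3) (5,6) (4,4) (0,0) (3,1)
Orthogonality requires all 49 pairs distinct.
But the pair (5,2) repeats: cell (0,2) has L1 = 5, L2 = 2, and cell (3,0) has L1 = 5, L2 = 2.
A repeated pair means some other pair never occurs (only 21 distinct pairs out of 49), so the squares are not orthogonal.
Conclusion: NO.

NO


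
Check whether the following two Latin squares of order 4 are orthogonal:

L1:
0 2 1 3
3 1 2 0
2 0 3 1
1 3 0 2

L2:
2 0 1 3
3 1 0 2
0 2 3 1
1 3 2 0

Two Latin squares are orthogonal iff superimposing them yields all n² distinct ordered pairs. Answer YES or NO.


Form the n² = 16 superimposed pairs (L1[i][j], L2[i][j]), row by row (rows and columns indexed from 0):
row 0: (0,2) (2,0) (1,1) (3,3)
row 1: (3,3) (1,1) (2,0) (0,2)
row 2: (2,0) (0,2) (3,3) (1,1)
row 3: (1,1) (3,3) (0,2) (2,0)
Orthogonality requires all 16 pairs distinct.
But the pair (3,3) repeats: cell (0,3) has L1 = 3, L2 = 3, and cell (1,0) has L1 = 3, L2 = 3.
A repeated pair means some other pair never occurs (only 4 distinct pairs out of 16), so the squares are not orthogonal.
Conclusion: NO.

NO


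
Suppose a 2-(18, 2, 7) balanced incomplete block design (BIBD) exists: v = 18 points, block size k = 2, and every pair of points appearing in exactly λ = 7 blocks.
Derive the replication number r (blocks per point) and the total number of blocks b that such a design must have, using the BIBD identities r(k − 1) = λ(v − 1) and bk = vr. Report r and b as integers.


Any 2-(v, k, λ) BIBD satisfies two necessary conditions:
  (i)  Each point sits in r blocks, and counting incidences through any fixed point gives r(k − 1) = λ(v − 1), so r = λ(v − 1)/(k − 1).
  (ii) Total incidences bk = vr, so b = vr/k.
Step 1: r = λ(v − 1)/(k − 1) = 7·(18 − 1)/(2 − 1) = 7·17/1 = 119/1 = 119.
Step 2: b = vr/k = 18·119/2 = 2142/2 = 1071.
Check integrality: r = 119 ∈ Z ✓, b = 1071 ∈ Z ✓.
(These identities are necessary conditions: they determine r and b for any design with these parameters, but do not by themselves prove that one exists.)

r = 119, b = 1071.


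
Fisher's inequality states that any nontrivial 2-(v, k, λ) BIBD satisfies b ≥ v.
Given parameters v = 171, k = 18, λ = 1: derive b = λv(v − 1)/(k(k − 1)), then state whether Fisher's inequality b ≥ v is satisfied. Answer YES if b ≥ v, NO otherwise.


b = λv(v − 1)/(k(k − 1)) = 1·171·170/(18·17) = 29070/306 = 95.
Compare with v = 171: b < v, so Fisher's inequality fails.

NO


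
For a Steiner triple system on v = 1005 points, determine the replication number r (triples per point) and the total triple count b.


An STS(v) is a 2-(v, 3, 1) BIBD: block size k = 3, λ = 1.
Replication: r(k − 1) = λ(v − 1) ⇒ r·2 = 1005 − 1 = 1004 ⇒ r = 502.
Block count: bk = vr ⇒ b·3 = 1005·502 = 504510 ⇒ b = 168170.
(Check via b = v(v − 1)/6 = 1005·1004/6 = 1009020/6 = 168170.)

r = 502, b = 168170.


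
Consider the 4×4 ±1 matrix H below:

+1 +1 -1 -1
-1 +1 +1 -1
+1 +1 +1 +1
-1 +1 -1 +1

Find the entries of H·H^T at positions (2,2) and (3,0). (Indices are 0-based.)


Row 0 of H: [1, 1, -1, -1].
Row 2 of H: [1, 1, 1, 1].
Row 3 of H: [-1, 1, -1, 1].
(H·H^T)[2][2] = Σ_j H[2][j]·H[2][j] = (1)² + (1)² + (1)² + (1)² = 1 + 1 + 1 + 1 = 4.
(H·H^T)[3][0] = Σ_j H[3][j]·H[0][j] = (-1)·(1) + (1)·(1) + (-1)·(-1) + (1)·(-1) = -1 + 1 + 1 + -1 = 0.
So rows 3 and 0 are orthogonal; the diagonal entry equals n = 4.

(2,2) entry = 4; (3,0) entry = 0.


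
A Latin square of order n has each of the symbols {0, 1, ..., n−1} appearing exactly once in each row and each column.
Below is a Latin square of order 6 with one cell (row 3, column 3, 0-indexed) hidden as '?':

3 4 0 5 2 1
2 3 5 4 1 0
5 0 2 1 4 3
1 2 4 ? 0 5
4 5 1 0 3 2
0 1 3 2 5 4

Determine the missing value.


Row 3 contains symbols [0, 1, 2, 4, 5] — missing [3].
Column 3 contains symbols [0, 1, 2, 4, 5] — missing [3].
The missing symbol must appear in both missing sets; intersection = [3].
Therefore the hidden value is 3.

Missing value = 3.
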